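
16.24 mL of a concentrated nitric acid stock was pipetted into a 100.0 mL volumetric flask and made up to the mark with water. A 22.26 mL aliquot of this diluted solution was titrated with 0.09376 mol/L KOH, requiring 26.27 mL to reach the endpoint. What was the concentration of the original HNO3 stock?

0.681 M

n(KOH) = 0.09376 x 0.02627 = 0.002463 mol.
n(HNO3) in the aliquot = 0.002463 mol.
[diluted HNO3] = 0.002463 / 0.02226 = 0.1107 M.
Dilution factor = 100.0/16.24 = 6.158, so [stock] = 0.1107 x 6.158 = 0.681 M.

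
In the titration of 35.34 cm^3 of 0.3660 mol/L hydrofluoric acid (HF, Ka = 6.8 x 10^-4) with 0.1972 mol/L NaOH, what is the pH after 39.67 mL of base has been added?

3.35

Initial n(HF) = 0.3660 x 0.03534 = 0.01293 mol.
n(NaOH) added = 0.1972 x 0.03967 = 0.007823 mol, converting that many moles of HF to F-.
Remaining n(HF) = 0.005112 mol; n(F-) = 0.007823 mol.
By Henderson-Hasselbalch, pH = pKa + log([A^-]/[HA]) = 3.17 + log(0.007823/0.005112) = 3.17 + (+0.18) = 3.35.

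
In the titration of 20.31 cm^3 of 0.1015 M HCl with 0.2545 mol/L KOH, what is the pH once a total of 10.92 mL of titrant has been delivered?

12.36

n(acid) = 0.1015 x 0.02031 = 0.002061 mol; n(KOH) added = 0.2545 x 0.01092 = 0.002779 mol.
Base is in excess by 0.002779 - 0.002061 = 0.0007177 mol in a total volume of 0.03123 L.
[OH^-] = 0.0007177/0.03123 = 0.02298 M, so pOH = 1.64 and pH = 14.00 - 1.64 = 12.36.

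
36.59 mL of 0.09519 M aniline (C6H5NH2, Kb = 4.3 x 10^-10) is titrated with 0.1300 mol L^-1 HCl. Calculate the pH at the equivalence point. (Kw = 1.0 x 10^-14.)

n(C6H5NH2) = 0.09519 x 0.03659 = 0.003483 mol; V(HCl) at equivalence = 0.003483/0.1300 = 0.02679 L.
At equivalence the base is fully converted to C6H5NH3+; total volume = 0.06338 L, so [C6H5NH3+] = 0.003483/0.06338 = 0.05495 M.
Ka(C6H5NH3+) = Kw/Kb = 1.0e-14 / 4.3 x 10^-10 = 2.33e-5.
[H^+] = sqrt(Ka x [C6H5NH3+]) = sqrt(2.33e-5 x 0.05495) = 0.00113 M.
pH = -log(0.00113) = 2.95.

2.95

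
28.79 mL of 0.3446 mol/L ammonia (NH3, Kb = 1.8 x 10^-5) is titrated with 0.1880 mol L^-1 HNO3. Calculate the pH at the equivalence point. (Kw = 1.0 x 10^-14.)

5.09

n(NH3) = 0.3446 x 0.02879 = 0.009921 mol; V(HNO3) at equivalence = 0.009921/0.1880 = 0.05277 L.
At equivalence the base is fully converted to NH4+; total volume = 0.08156 L, so [NH4+] = 0.009921/0.08156 = 0.1216 M.
Ka(NH4+) = Kw/Kb = 1.0e-14 / 1.8 x 10^-5 = 5.56e-10.
[H^+] = sqrt(Ka x [NH4+]) = sqrt(5.56e-10 x 0.1216) = 8.22e-6 M.
pH = -log(8.22e-6) = 5.09.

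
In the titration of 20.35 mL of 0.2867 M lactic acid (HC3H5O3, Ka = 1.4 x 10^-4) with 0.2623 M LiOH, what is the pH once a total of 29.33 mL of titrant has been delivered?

12.57

n(acid) = 0.2867 x 0.02035 = 0.005834 mol; n(LiOH) added = 0.2623 x 0.02933 = 0.007693 mol.
Base is in excess by 0.007693 - 0.005834 = 0.001859 mol in a total volume of 0.04968 L.
[OH^-] = 0.001859/0.04968 = 0.03742 M, so pOH = 1.43 and pH = 14.00 - 1.43 = 12.57.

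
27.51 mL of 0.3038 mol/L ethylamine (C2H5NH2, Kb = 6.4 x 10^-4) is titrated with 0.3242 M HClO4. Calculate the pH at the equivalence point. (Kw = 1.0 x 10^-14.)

5.81

n(C2H5NH2) = 0.3038 x 0.02751 = 0.008358 mol; V(HClO4) at equivalence = 0.008358/0.3242 = 0.02578 L.
At equivalence the base is fully converted to C2H5NH3+; total volume = 0.05329 L, so [C2H5NH3+] = 0.008358/0.05329 = 0.1568 M.
Ka(C2H5NH3+) = Kw/Kb = 1.0e-14 / 6.4 x 10^-4 = 1.56e-11.
[H^+] = sqrt(Ka x [C2H5NH3+]) = sqrt(1.56e-11 x 0.1568) = 1.57e-6 M.
pH = -log(1.57e-6) = 5.81.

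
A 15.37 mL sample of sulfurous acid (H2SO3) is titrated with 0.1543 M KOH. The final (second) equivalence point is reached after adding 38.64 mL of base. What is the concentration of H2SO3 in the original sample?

n(KOH) = 0.1543 x 0.03864 = 0.005962 mol.
At the final (second) equivalence point, 2 mol OH^- react per mol H2SO3, so n(H2SO3) = 0.005962 / 2 = 0.002981 mol.
[H2SO3] = 0.002981 / 0.01537 L = 0.194 M.

0.194 M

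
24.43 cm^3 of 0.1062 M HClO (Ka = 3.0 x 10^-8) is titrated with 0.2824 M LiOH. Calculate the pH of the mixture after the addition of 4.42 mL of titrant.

7.49

Initial n(HClO) = 0.1062 x 0.02443 = 0.002594 mol.
n(LiOH) added = 0.2824 x 0.004420 = 0.001248 mol, converting that many moles of HClO to ClO-.
Remaining n(HClO) = 0.001346 mol; n(ClO-) = 0.001248 mol.
By Henderson-Hasselbalch, pH = pKa + log([A^-]/[HA]) = 7.52 + log(0.001248/0.001346) = 7.52 + (-0.03) = 7.49.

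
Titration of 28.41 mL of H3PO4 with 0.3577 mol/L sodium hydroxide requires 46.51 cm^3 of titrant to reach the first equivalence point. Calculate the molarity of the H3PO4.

0.586 M

n(NaOH) = 0.3577 x 0.04651 = 0.01664 mol.
At the first equivalence point, 1 mol OH^- react per mol H3PO4, so n(H3PO4) = 0.01664 / 1 = 0.01664 mol.
[H3PO4] = 0.01664 / 0.02841 L = 0.586 M.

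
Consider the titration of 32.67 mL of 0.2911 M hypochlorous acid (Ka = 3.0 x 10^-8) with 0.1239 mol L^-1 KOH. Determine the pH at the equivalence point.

10.23

n(HClO) = 0.2911 x 0.03267 = 0.009510 mol; V(KOH) at equivalence = 0.009510/0.1239 = 0.07676 L.
At equivalence all the acid is converted to ClO-; total volume = 0.03267 + 0.07676 = 0.1094 L, so [ClO-] = 0.009510/0.1094 = 0.08691 M.
Kb = Kw/Ka = 1.0e-14 / 3.0 x 10^-8 = 3.33e-7.
[OH^-] = sqrt(Kb x [ClO-]) = sqrt(3.33e-7 x 0.08691) = 0.000170 M.
pOH = 3.77, so pH = 14.00 - 3.77 = 10.23.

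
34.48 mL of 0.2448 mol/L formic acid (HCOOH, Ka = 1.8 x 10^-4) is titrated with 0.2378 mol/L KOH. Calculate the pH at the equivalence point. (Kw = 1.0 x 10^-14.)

n(HCOOH) = 0.2448 x 0.03448 = 0.008441 mol; V(KOH) at equivalence = 0.008441/0.2378 = 0.03549 L.
At equivalence all the acid is converted to HCOO-; total volume = 0.03448 + 0.03549 = 0.06997 L, so [HCOO-] = 0.008441/0.06997 = 0.1206 M.
Kb = Kw/Ka = 1.0e-14 / 1.8 x 10^-4 = 5.56e-11.
[OH^-] = sqrt(Kb x [HCOO-]) = sqrt(5.56e-11 x 0.1206) = 2.59e-6 M.
pOH = 5.59, so pH = 14.00 - 5.59 = 8.41.

8.41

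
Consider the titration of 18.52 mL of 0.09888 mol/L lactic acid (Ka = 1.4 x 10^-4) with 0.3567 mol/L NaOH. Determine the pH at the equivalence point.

8.37

n(HC3H5O3) = 0.09888 x 0.01852 = 0.001831 mol; V(NaOH) at equivalence = 0.001831/0.3567 = 0.005134 L.
At equivalence all the acid is converted to C3H5O3-; total volume = 0.01852 + 0.005134 = 0.02365 L, so [C3H5O3-] = 0.001831/0.02365 = 0.07742 M.
Kb = Kw/Ka = 1.0e-14 / 1.4 x 10^-4 = 7.14e-11.
[OH^-] = sqrt(Kb x [C3H5O3-]) = sqrt(7.14e-11 x 0.07742) = 2.35e-6 M.
pOH = 5.63, so pH = 14.00 - 5.63 = 8.37.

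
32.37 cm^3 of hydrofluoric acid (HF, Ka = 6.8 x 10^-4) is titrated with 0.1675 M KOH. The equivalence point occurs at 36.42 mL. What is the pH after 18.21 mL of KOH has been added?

3.17

18.21 mL is exactly half the equivalence volume (36.42/2), i.e. the half-equivalence point.
There, n(HA) = n(A^-), so pH = pKa = -log(6.8 x 10^-4) = 3.17.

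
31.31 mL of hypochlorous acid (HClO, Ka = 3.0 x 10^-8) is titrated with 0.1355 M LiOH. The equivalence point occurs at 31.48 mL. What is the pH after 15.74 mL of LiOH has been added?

7.52

15.74 mL is exactly half the equivalence volume (31.48/2), i.e. the half-equivalence point.
There, n(HA) = n(A^-), so pH = pKa = -log(3.0 x 10^-8) = 7.52.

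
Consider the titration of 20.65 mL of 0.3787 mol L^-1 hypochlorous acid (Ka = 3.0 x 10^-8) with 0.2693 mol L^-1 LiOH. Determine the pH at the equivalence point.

10.36

n(HClO) = 0.3787 x 0.02065 = 0.007820 mol; V(LiOH) at equivalence = 0.007820/0.2693 = 0.02904 L.
At equivalence all the acid is converted to ClO-; total volume = 0.02065 + 0.02904 = 0.04969 L, so [ClO-] = 0.007820/0.04969 = 0.1574 M.
Kb = Kw/Ka = 1.0e-14 / 3.0 x 10^-8 = 3.33e-7.
[OH^-] = sqrt(Kb x [ClO-]) = sqrt(3.33e-7 x 0.1574) = 0.000229 M.
pOH = 3.64, so pH = 14.00 - 3.64 = 10.36.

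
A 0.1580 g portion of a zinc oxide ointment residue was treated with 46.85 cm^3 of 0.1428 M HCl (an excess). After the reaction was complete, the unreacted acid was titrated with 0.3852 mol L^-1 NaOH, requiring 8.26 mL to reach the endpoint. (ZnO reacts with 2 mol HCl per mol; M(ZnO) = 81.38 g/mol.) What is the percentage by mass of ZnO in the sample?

Total n(HCl) added = 0.1428 x 0.04685 = 0.006690 mol.
n(NaOH) used = 0.3852 x 0.008260 = 0.003182 mol, which equals the excess n(HCl).
So n(HCl) consumed by the sample = 0.006690 - 0.003182 = 0.003508 mol.
n(ZnO) = 0.003508 / 2 = 0.001754 mol.
mass ZnO = 0.001754 x 81.38 = 0.1428 g, so %ZnO = 0.1428/0.1580 x 100 = 90.4%.

90.4%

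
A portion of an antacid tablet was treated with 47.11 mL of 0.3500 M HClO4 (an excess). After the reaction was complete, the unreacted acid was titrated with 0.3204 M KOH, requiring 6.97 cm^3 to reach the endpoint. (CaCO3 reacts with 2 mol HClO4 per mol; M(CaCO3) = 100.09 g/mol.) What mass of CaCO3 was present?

0.713 g

Total n(HClO4) added = 0.3500 x 0.04711 = 0.01649 mol.
n(KOH) used = 0.3204 x 0.006970 = 0.002233 mol, which equals the excess n(HClO4).
So n(HClO4) consumed by the sample = 0.01649 - 0.002233 = 0.01426 mol.
n(CaCO3) = 0.01426 / 2 = 0.007128 mol.
mass = 0.007128 mol x 100.09 g/mol = 0.713 g.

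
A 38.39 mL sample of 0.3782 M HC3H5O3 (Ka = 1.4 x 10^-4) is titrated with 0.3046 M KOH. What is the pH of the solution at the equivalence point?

n(HC3H5O3) = 0.3782 x 0.03839 = 0.01452 mol; V(KOH) at equivalence = 0.01452/0.3046 = 0.04767 L.
At equivalence all the acid is converted to C3H5O3-; total volume = 0.03839 + 0.04767 = 0.08606 L, so [C3H5O3-] = 0.01452/0.08606 = 0.1687 M.
Kb = Kw/Ka = 1.0e-14 / 1.4 x 10^-4 = 7.14e-11.
[OH^-] = sqrt(Kb x [C3H5O3-]) = sqrt(7.14e-11 x 0.1687) = 3.47e-6 M.
pOH = 5.46, so pH = 14.00 - 5.46 = 8.54.

8.54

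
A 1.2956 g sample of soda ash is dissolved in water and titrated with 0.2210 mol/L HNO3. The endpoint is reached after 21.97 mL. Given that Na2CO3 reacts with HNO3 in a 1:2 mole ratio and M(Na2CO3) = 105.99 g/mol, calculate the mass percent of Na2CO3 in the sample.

n(HNO3) = 0.2210 x 0.02197 = 0.004855 mol.
n(Na2CO3) = 0.004855 / 2 = 0.002428 mol.
mass of Na2CO3 = 0.002428 x 105.99 = 0.2573 g.
% purity = 0.2573 / 1.2956 x 100 = 19.9%.

19.9%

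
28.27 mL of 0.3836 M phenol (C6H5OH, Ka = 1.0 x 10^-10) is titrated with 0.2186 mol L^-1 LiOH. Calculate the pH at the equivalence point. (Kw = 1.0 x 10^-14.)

n(C6H5OH) = 0.3836 x 0.02827 = 0.01084 mol; V(LiOH) at equivalence = 0.01084/0.2186 = 0.04961 L.
At equivalence all the acid is converted to C6H5O-; total volume = 0.02827 + 0.04961 = 0.07788 L, so [C6H5O-] = 0.01084/0.07788 = 0.1392 M.
Kb = Kw/Ka = 1.0e-14 / 1.0 x 10^-10 = 0.000100.
[OH^-] = sqrt(Kb x [C6H5O-]) = sqrt(0.000100 x 0.1392) = 0.00373 M.
pOH = 2.43, so pH = 14.00 - 2.43 = 11.57.

11.57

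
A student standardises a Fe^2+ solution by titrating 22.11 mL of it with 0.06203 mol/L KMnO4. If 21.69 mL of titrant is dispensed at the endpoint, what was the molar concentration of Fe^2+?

n(KMnO4) = 0.06203 x 0.02169 = 0.001345 mol.
From the balanced equation, 1 mol KMnO4 reacts with 5 mol Fe^2+, so n(Fe^2+) = 0.001345 x 5/1 = 0.006727 mol.
[Fe^2+] = 0.006727 / 0.02211 L = 0.304 M.

0.304 M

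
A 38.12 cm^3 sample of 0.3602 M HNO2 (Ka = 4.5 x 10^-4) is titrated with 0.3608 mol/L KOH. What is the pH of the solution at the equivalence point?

8.30

n(HNO2) = 0.3602 x 0.03812 = 0.01373 mol; V(KOH) at equivalence = 0.01373/0.3608 = 0.03806 L.
At equivalence all the acid is converted to NO2-; total volume = 0.03812 + 0.03806 = 0.07618 L, so [NO2-] = 0.01373/0.07618 = 0.1802 M.
Kb = Kw/Ka = 1.0e-14 / 4.5 x 10^-4 = 2.22e-11.
[OH^-] = sqrt(Kb x [NO2-]) = sqrt(2.22e-11 x 0.1802) = 2.00e-6 M.
pOH = 5.70, so pH = 14.00 - 5.70 = 8.30.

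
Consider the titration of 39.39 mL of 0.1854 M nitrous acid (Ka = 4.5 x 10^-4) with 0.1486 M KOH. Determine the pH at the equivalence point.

8.13

n(HNO2) = 0.1854 x 0.03939 = 0.007303 mol; V(KOH) at equivalence = 0.007303/0.1486 = 0.04914 L.
At equivalence all the acid is converted to NO2-; total volume = 0.03939 + 0.04914 = 0.08853 L, so [NO2-] = 0.007303/0.08853 = 0.08249 M.
Kb = Kw/Ka = 1.0e-14 / 4.5 x 10^-4 = 2.22e-11.
[OH^-] = sqrt(Kb x [NO2-]) = sqrt(2.22e-11 x 0.08249) = 1.35e-6 M.
pOH = 5.87, so pH = 14.00 - 5.87 = 8.13.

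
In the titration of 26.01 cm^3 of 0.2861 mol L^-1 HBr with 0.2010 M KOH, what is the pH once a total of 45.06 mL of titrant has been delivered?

n(acid) = 0.2861 x 0.02601 = 0.007441 mol; n(KOH) added = 0.2010 x 0.04506 = 0.009057 mol.
Base is in excess by 0.009057 - 0.007441 = 0.001616 mol in a total volume of 0.07107 L.
[OH^-] = 0.001616/0.07107 = 0.02273 M, so pOH = 1.64 and pH = 14.00 - 1.64 = 12.36.

12.36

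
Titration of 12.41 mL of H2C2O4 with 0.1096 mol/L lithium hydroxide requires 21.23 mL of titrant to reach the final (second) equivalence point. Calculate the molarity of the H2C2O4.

0.0937 M

n(LiOH) = 0.1096 x 0.02123 = 0.002327 mol.
At the final (second) equivalence point, 2 mol OH^- react per mol H2C2O4, so n(H2C2O4) = 0.002327 / 2 = 0.001163 mol.
[H2C2O4] = 0.001163 / 0.01241 L = 0.0937 M.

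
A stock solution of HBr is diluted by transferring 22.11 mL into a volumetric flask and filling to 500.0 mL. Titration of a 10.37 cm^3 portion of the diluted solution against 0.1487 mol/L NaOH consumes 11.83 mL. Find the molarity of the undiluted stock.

n(NaOH) = 0.1487 x 0.01183 = 0.001759 mol.
n(HBr) in the aliquot = 0.001759 mol.
[diluted HBr] = 0.001759 / 0.01037 = 0.1696 M.
Dilution factor = 500.0/22.11 = 22.61, so [stock] = 0.1696 x 22.61 = 3.84 M.

3.84 M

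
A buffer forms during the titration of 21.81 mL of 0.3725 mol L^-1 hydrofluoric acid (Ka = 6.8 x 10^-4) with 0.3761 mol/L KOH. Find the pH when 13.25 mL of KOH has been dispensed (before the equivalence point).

3.37

Initial n(HF) = 0.3725 x 0.02181 = 0.008124 mol.
n(KOH) added = 0.3761 x 0.01325 = 0.004983 mol, converting that many moles of HF to F-.
Remaining n(HF) = 0.003141 mol; n(F-) = 0.004983 mol.
By Henderson-Hasselbalch, pH = pKa + log([A^-]/[HA]) = 3.17 + log(0.004983/0.003141) = 3.17 + (+0.20) = 3.37.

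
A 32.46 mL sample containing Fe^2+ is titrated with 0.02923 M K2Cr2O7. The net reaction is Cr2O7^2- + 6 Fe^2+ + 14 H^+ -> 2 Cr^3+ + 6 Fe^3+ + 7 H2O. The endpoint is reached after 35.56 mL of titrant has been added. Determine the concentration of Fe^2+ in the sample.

0.192 M

n(K2Cr2O7) = 0.02923 x 0.03556 = 0.001039 mol.
From the balanced equation, 1 mol K2Cr2O7 reacts with 6 mol Fe^2+, so n(Fe^2+) = 0.001039 x 6/1 = 0.006237 mol.
[Fe^2+] = 0.006237 / 0.03246 L = 0.192 M.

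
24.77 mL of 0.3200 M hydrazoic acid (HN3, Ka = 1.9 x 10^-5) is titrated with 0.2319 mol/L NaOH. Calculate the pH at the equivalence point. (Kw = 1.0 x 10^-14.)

8.92

n(HN3) = 0.3200 x 0.02477 = 0.007926 mol; V(NaOH) at equivalence = 0.007926/0.2319 = 0.03418 L.
At equivalence all the acid is converted to N3-; total volume = 0.02477 + 0.03418 = 0.05895 L, so [N3-] = 0.007926/0.05895 = 0.1345 M.
Kb = Kw/Ka = 1.0e-14 / 1.9 x 10^-5 = 5.26e-10.
[OH^-] = sqrt(Kb x [N3-]) = sqrt(5.26e-10 x 0.1345) = 8.41e-6 M.
pOH = 5.08, so pH = 14.00 - 5.08 = 8.92.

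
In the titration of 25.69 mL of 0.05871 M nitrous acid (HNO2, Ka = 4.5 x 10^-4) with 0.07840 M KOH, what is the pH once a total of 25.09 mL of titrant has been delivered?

11.96

n(acid) = 0.05871 x 0.02569 = 0.001508 mol; n(KOH) added = 0.07840 x 0.02509 = 0.001967 mol.
Base is in excess by 0.001967 - 0.001508 = 0.0004588 mol in a total volume of 0.05078 L.
[OH^-] = 0.0004588/0.05078 = 0.009035 M, so pOH = 2.04 and pH = 14.00 - 2.04 = 11.96.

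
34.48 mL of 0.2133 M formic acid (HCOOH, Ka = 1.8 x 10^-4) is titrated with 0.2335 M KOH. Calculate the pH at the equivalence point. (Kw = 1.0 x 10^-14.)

n(HCOOH) = 0.2133 x 0.03448 = 0.007355 mol; V(KOH) at equivalence = 0.007355/0.2335 = 0.03150 L.
At equivalence all the acid is converted to HCOO-; total volume = 0.03448 + 0.03150 = 0.06598 L, so [HCOO-] = 0.007355/0.06598 = 0.1115 M.
Kb = Kw/Ka = 1.0e-14 / 1.8 x 10^-4 = 5.56e-11.
[OH^-] = sqrt(Kb x [HCOO-]) = sqrt(5.56e-11 x 0.1115) = 2.49e-6 M.
pOH = 5.60, so pH = 14.00 - 5.60 = 8.40.

8.40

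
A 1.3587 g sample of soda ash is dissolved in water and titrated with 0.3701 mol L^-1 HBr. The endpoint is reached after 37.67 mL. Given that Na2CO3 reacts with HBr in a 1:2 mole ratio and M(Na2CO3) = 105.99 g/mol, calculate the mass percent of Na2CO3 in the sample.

n(HBr) = 0.3701 x 0.03767 = 0.01394 mol.
n(Na2CO3) = 0.01394 / 2 = 0.006971 mol.
mass of Na2CO3 = 0.006971 x 105.99 = 0.7388 g.
% purity = 0.7388 / 1.3587 x 100 = 54.4%.

54.4%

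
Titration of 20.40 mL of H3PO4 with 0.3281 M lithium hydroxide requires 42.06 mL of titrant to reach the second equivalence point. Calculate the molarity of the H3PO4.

n(LiOH) = 0.3281 x 0.04206 = 0.01380 mol.
At the second equivalence point, 2 mol OH^- react per mol H3PO4, so n(H3PO4) = 0.01380 / 2 = 0.006900 mol.
[H3PO4] = 0.006900 / 0.02040 L = 0.338 M.

0.338 M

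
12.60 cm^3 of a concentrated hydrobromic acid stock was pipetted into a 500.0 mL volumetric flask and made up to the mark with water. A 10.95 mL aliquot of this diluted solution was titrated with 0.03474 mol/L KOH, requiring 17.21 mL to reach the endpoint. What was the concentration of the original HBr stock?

n(KOH) = 0.03474 x 0.01721 = 0.0005979 mol.
n(HBr) in the aliquot = 0.0005979 mol.
[diluted HBr] = 0.0005979 / 0.01095 = 0.05460 M.
Dilution factor = 500.0/12.60 = 39.68, so [stock] = 0.05460 x 39.68 = 2.17 M.

2.17 M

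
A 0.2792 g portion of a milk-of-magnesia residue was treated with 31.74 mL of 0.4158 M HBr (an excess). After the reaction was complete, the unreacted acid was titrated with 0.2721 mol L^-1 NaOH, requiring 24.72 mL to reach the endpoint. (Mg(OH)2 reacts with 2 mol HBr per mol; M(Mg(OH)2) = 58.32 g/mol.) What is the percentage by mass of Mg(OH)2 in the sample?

Total n(HBr) added = 0.4158 x 0.03174 = 0.01320 mol.
n(NaOH) used = 0.2721 x 0.02472 = 0.006726 mol, which equals the excess n(HBr).
So n(HBr) consumed by the sample = 0.01320 - 0.006726 = 0.006471 mol.
n(Mg(OH)2) = 0.006471 / 2 = 0.003236 mol.
mass Mg(OH)2 = 0.003236 x 58.32 = 0.1887 g, so %Mg(OH)2 = 0.1887/0.2792 x 100 = 67.6%.

67.6%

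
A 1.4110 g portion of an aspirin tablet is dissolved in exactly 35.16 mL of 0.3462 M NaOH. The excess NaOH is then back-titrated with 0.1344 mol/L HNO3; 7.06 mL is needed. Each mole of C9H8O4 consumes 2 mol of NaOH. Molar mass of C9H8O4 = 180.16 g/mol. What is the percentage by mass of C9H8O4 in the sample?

71.7%

Total n(NaOH) added = 0.3462 x 0.03516 = 0.01217 mol.
n(HNO3) used = 0.1344 x 0.007060 = 0.0009489 mol, which equals the excess n(NaOH).
So n(NaOH) consumed by the sample = 0.01217 - 0.0009489 = 0.01122 mol.
n(C9H8O4) = 0.01122 / 2 = 0.005612 mol.
mass C9H8O4 = 0.005612 x 180.16 = 1.011 g, so %C9H8O4 = 1.011/1.4110 x 100 = 71.7%.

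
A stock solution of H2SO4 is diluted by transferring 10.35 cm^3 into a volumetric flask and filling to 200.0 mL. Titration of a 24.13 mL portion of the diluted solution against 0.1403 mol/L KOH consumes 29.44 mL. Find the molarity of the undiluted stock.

n(KOH) = 0.1403 x 0.02944 = 0.004130 mol.
n(H2SO4) in the aliquot = 0.004130 x 1/2 = 0.002065 mol.
[diluted H2SO4] = 0.002065 / 0.02413 = 0.08559 M.
Dilution factor = 200.0/10.35 = 19.32, so [stock] = 0.08559 x 19.32 = 1.65 M.

1.65 M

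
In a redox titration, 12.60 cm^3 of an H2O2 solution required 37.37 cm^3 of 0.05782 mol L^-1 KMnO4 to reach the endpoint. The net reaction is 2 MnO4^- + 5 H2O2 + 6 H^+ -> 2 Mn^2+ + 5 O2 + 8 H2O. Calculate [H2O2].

0.429 M

n(KMnO4) = 0.05782 x 0.03737 = 0.002161 mol.
From the balanced equation, 2 mol KMnO4 reacts with 5 mol H2O2, so n(H2O2) = 0.002161 x 5/2 = 0.005402 mol.
[H2O2] = 0.005402 / 0.01260 L = 0.429 M.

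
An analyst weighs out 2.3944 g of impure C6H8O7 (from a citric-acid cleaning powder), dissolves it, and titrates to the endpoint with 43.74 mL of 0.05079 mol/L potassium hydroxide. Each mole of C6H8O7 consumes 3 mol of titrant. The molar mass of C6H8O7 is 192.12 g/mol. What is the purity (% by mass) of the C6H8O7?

5.94%

n(KOH) = 0.05079 x 0.04374 = 0.002222 mol.
n(C6H8O7) = 0.002222 / 3 = 0.0007405 mol.
mass of C6H8O7 = 0.0007405 x 192.12 = 0.1423 g.
% purity = 0.1423 / 2.3944 x 100 = 5.94%.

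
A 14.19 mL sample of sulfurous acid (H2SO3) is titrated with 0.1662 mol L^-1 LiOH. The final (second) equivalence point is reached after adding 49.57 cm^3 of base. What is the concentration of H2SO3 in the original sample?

n(LiOH) = 0.1662 x 0.04957 = 0.008239 mol.
At the final (second) equivalence point, 2 mol OH^- react per mol H2SO3, so n(H2SO3) = 0.008239 / 2 = 0.004119 mol.
[H2SO3] = 0.004119 / 0.01419 L = 0.290 M.

0.290 M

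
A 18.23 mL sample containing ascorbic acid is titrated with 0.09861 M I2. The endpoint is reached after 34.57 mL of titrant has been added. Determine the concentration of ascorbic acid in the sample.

n(I2) = 0.09861 x 0.03457 = 0.003409 mol.
From the balanced equation, 1 mol I2 reacts with 1 mol ascorbic acid, so n(ascorbic acid) = 0.003409 x 1/1 = 0.003409 mol.
[ascorbic acid] = 0.003409 / 0.01823 L = 0.187 M.

0.187 M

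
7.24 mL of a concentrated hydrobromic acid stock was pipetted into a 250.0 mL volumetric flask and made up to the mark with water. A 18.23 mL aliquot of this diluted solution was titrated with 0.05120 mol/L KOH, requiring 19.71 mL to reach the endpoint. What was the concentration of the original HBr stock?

1.91 M

n(KOH) = 0.05120 x 0.01971 = 0.001009 mol.
n(HBr) in the aliquot = 0.001009 mol.
[diluted HBr] = 0.001009 / 0.01823 = 0.05536 M.
Dilution factor = 250.0/7.240 = 34.53, so [stock] = 0.05536 x 34.53 = 1.91 M.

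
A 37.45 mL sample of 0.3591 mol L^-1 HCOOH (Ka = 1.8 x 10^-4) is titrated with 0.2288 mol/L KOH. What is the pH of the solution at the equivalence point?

8.45

n(HCOOH) = 0.3591 x 0.03745 = 0.01345 mol; V(KOH) at equivalence = 0.01345/0.2288 = 0.05878 L.
At equivalence all the acid is converted to HCOO-; total volume = 0.03745 + 0.05878 = 0.09623 L, so [HCOO-] = 0.01345/0.09623 = 0.1398 M.
Kb = Kw/Ka = 1.0e-14 / 1.8 x 10^-4 = 5.56e-11.
[OH^-] = sqrt(Kb x [HCOO-]) = sqrt(5.56e-11 x 0.1398) = 2.79e-6 M.
pOH = 5.55, so pH = 14.00 - 5.55 = 8.45.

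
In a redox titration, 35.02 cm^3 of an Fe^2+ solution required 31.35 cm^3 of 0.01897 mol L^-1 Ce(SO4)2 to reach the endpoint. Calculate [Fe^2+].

0.0170 M

n(Ce(SO4)2) = 0.01897 x 0.03135 = 0.0005947 mol.
From the balanced equation, 1 mol Ce(SO4)2 reacts with 1 mol Fe^2+, so n(Fe^2+) = 0.0005947 x 1/1 = 0.0005947 mol.
[Fe^2+] = 0.0005947 / 0.03502 L = 0.0170 M.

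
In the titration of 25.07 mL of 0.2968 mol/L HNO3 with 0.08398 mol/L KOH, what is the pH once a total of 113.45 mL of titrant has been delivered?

n(acid) = 0.2968 x 0.02507 = 0.007441 mol; n(KOH) added = 0.08398 x 0.1135 = 0.009528 mol.
Base is in excess by 0.009528 - 0.007441 = 0.002087 mol in a total volume of 0.1385 L.
[OH^-] = 0.002087/0.1385 = 0.01506 M, so pOH = 1.82 and pH = 14.00 - 1.82 = 12.18.

12.18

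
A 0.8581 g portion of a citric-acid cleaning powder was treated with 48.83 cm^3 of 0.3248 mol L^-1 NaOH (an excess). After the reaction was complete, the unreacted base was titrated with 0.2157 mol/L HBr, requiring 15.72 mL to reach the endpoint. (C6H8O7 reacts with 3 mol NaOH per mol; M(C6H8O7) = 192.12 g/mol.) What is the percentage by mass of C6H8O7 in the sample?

93.1%

Total n(NaOH) added = 0.3248 x 0.04883 = 0.01586 mol.
n(HBr) used = 0.2157 x 0.01572 = 0.003391 mol, which equals the excess n(NaOH).
So n(NaOH) consumed by the sample = 0.01586 - 0.003391 = 0.01247 mol.
n(C6H8O7) = 0.01247 / 3 = 0.004156 mol.
mass C6H8O7 = 0.004156 x 192.12 = 0.7985 g, so %C6H8O7 = 0.7985/0.8581 x 100 = 93.1%.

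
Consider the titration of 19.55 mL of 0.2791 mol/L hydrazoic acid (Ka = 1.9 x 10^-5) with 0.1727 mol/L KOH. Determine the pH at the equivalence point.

n(HN3) = 0.2791 x 0.01955 = 0.005456 mol; V(KOH) at equivalence = 0.005456/0.1727 = 0.03159 L.
At equivalence all the acid is converted to N3-; total volume = 0.01955 + 0.03159 = 0.05114 L, so [N3-] = 0.005456/0.05114 = 0.1067 M.
Kb = Kw/Ka = 1.0e-14 / 1.9 x 10^-5 = 5.26e-10.
[OH^-] = sqrt(Kb x [N3-]) = sqrt(5.26e-10 x 0.1067) = 7.49e-6 M.
pOH = 5.13, so pH = 14.00 - 5.13 = 8.87.

8.87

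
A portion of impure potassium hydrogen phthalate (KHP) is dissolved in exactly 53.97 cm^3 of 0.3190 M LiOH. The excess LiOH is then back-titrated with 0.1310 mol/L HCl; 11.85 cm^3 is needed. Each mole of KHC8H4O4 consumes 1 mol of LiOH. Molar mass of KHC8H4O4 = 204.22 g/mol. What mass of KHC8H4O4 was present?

Total n(LiOH) added = 0.3190 x 0.05397 = 0.01722 mol.
n(HCl) used = 0.1310 x 0.01185 = 0.001552 mol, which equals the excess n(LiOH).
So n(LiOH) consumed by the sample = 0.01722 - 0.001552 = 0.01566 mol.
n(KHC8H4O4) = 0.01566 / 1 = 0.01566 mol.
mass = 0.01566 mol x 204.22 g/mol = 3.20 g.

3.20 g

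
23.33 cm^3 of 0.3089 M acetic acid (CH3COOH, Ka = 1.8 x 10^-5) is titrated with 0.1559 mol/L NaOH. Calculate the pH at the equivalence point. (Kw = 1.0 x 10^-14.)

8.88

n(CH3COOH) = 0.3089 x 0.02333 = 0.007207 mol; V(NaOH) at equivalence = 0.007207/0.1559 = 0.04623 L.
At equivalence all the acid is converted to CH3COO-; total volume = 0.02333 + 0.04623 = 0.06956 L, so [CH3COO-] = 0.007207/0.06956 = 0.1036 M.
Kb = Kw/Ka = 1.0e-14 / 1.8 x 10^-5 = 5.56e-10.
[OH^-] = sqrt(Kb x [CH3COO-]) = sqrt(5.56e-10 x 0.1036) = 7.59e-6 M.
pOH = 5.12, so pH = 14.00 - 5.12 = 8.88.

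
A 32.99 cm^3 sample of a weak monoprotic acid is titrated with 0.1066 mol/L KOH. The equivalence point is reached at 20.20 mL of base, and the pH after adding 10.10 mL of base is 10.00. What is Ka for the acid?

10.10 mL is half of the equivalence volume, so this is the half-equivalence point where [HA] = [A^-].
At half-equivalence pH = pKa, so pKa = 10.00.
Ka = 10^(-10.00) = 1.0 x 10^-10.

1.0 x 10^-10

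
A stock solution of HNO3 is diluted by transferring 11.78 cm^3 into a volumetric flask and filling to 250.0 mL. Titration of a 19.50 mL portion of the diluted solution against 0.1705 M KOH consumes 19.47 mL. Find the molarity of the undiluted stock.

3.61 M

n(KOH) = 0.1705 x 0.01947 = 0.003320 mol.
n(HNO3) in the aliquot = 0.003320 mol.
[diluted HNO3] = 0.003320 / 0.01950 = 0.1702 M.
Dilution factor = 250.0/11.78 = 21.22, so [stock] = 0.1702 x 21.22 = 3.61 M.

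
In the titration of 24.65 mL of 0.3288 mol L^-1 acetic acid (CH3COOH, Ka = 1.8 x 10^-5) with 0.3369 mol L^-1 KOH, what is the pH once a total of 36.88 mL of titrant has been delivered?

12.85

n(acid) = 0.3288 x 0.02465 = 0.008105 mol; n(KOH) added = 0.3369 x 0.03688 = 0.01242 mol.
Base is in excess by 0.01242 - 0.008105 = 0.004320 mol in a total volume of 0.06153 L.
[OH^-] = 0.004320/0.06153 = 0.07021 M, so pOH = 1.15 and pH = 14.00 - 1.15 = 12.85.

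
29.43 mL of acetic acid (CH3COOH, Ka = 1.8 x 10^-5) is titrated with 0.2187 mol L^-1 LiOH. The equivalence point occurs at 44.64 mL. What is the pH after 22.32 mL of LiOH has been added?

4.74

22.32 mL is exactly half the equivalence volume (44.64/2), i.e. the half-equivalence point.
There, n(HA) = n(A^-), so pH = pKa = -log(1.8 x 10^-5) = 4.74.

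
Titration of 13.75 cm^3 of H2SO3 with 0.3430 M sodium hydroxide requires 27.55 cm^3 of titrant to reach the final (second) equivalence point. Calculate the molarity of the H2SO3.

0.344 M

n(NaOH) = 0.3430 x 0.02755 = 0.009450 mol.
At the final (second) equivalence point, 2 mol OH^- react per mol H2SO3, so n(H2SO3) = 0.009450 / 2 = 0.004725 mol.
[H2SO3] = 0.004725 / 0.01375 L = 0.344 M.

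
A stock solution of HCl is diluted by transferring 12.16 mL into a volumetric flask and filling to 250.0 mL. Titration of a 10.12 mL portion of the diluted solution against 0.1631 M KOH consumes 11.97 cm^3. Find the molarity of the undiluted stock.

n(KOH) = 0.1631 x 0.01197 = 0.001952 mol.
n(HCl) in the aliquot = 0.001952 mol.
[diluted HCl] = 0.001952 / 0.01012 = 0.1929 M.
Dilution factor = 250.0/12.16 = 20.56, so [stock] = 0.1929 x 20.56 = 3.97 M.

3.97 M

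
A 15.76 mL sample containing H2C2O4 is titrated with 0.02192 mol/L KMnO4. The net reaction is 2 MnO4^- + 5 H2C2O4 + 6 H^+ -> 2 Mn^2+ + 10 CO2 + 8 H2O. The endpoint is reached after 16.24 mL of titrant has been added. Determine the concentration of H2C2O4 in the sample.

n(KMnO4) = 0.02192 x 0.01624 = 0.0003560 mol.
From the balanced equation, 2 mol KMnO4 reacts with 5 mol H2C2O4, so n(H2C2O4) = 0.0003560 x 5/2 = 0.0008900 mol.
[H2C2O4] = 0.0008900 / 0.01576 L = 0.0565 M.

0.0565 M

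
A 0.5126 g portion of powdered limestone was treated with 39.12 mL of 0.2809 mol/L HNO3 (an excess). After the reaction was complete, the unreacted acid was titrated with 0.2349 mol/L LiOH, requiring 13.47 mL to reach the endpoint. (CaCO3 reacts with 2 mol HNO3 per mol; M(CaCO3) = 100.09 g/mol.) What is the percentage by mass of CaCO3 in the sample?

76.4%

Total n(HNO3) added = 0.2809 x 0.03912 = 0.01099 mol.
n(LiOH) used = 0.2349 x 0.01347 = 0.003164 mol, which equals the excess n(HNO3).
So n(HNO3) consumed by the sample = 0.01099 - 0.003164 = 0.007825 mol.
n(CaCO3) = 0.007825 / 2 = 0.003912 mol.
mass CaCO3 = 0.003912 x 100.09 = 0.3916 g, so %CaCO3 = 0.3916/0.5126 x 100 = 76.4%.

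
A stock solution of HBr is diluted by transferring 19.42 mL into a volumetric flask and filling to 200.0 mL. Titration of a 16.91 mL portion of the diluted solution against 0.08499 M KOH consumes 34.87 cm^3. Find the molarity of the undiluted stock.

1.80 M

n(KOH) = 0.08499 x 0.03487 = 0.002964 mol.
n(HBr) in the aliquot = 0.002964 mol.
[diluted HBr] = 0.002964 / 0.01691 = 0.1753 M.
Dilution factor = 200.0/19.42 = 10.30, so [stock] = 0.1753 x 10.30 = 1.80 M.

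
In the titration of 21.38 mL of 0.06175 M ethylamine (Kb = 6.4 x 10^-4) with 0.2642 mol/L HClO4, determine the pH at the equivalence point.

6.05

n(C2H5NH2) = 0.06175 x 0.02138 = 0.001320 mol; V(HClO4) at equivalence = 0.001320/0.2642 = 0.004997 L.
At equivalence the base is fully converted to C2H5NH3+; total volume = 0.02638 L, so [C2H5NH3+] = 0.001320/0.02638 = 0.05005 M.
Ka(C2H5NH3+) = Kw/Kb = 1.0e-14 / 6.4 x 10^-4 = 1.56e-11.
[H^+] = sqrt(Ka x [C2H5NH3+]) = sqrt(1.56e-11 x 0.05005) = 8.84e-7 M.
pH = -log(8.84e-7) = 6.05.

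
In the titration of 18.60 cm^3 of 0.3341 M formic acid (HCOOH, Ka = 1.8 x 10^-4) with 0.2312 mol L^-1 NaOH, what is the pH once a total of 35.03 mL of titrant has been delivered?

n(acid) = 0.3341 x 0.01860 = 0.006214 mol; n(NaOH) added = 0.2312 x 0.03503 = 0.008099 mol.
Base is in excess by 0.008099 - 0.006214 = 0.001885 mol in a total volume of 0.05363 L.
[OH^-] = 0.001885/0.05363 = 0.03514 M, so pOH = 1.45 and pH = 14.00 - 1.45 = 12.55.

12.55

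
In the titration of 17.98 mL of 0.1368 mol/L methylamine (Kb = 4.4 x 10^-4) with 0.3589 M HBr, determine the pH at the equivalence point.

5.82

n(CH3NH2) = 0.1368 x 0.01798 = 0.002460 mol; V(HBr) at equivalence = 0.002460/0.3589 = 0.006853 L.
At equivalence the base is fully converted to CH3NH3+; total volume = 0.02483 L, so [CH3NH3+] = 0.002460/0.02483 = 0.09905 M.
Ka(CH3NH3+) = Kw/Kb = 1.0e-14 / 4.4 x 10^-4 = 2.27e-11.
[H^+] = sqrt(Ka x [CH3NH3+]) = sqrt(2.27e-11 x 0.09905) = 1.50e-6 M.
pH = -log(1.50e-6) = 5.82.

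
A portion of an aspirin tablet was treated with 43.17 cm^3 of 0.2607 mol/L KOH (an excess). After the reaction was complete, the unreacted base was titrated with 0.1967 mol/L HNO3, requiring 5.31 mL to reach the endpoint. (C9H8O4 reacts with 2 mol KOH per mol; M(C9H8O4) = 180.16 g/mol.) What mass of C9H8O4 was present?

Total n(KOH) added = 0.2607 x 0.04317 = 0.01125 mol.
n(HNO3) used = 0.1967 x 0.005310 = 0.001044 mol, which equals the excess n(KOH).
So n(KOH) consumed by the sample = 0.01125 - 0.001044 = 0.01021 mol.
n(C9H8O4) = 0.01021 / 2 = 0.005105 mol.
mass = 0.005105 mol x 180.16 g/mol = 0.920 g.

0.920 g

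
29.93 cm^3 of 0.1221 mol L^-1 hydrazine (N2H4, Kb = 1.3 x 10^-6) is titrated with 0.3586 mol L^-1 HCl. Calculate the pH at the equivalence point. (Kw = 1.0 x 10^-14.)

n(N2H4) = 0.1221 x 0.02993 = 0.003654 mol; V(HCl) at equivalence = 0.003654/0.3586 = 0.01019 L.
At equivalence the base is fully converted to N2H5+; total volume = 0.04012 L, so [N2H5+] = 0.003654/0.04012 = 0.09109 M.
Ka(N2H5+) = Kw/Kb = 1.0e-14 / 1.3 x 10^-6 = 7.69e-9.
[H^+] = sqrt(Ka x [N2H5+]) = sqrt(7.69e-9 x 0.09109) = 2.65e-5 M.
pH = -log(2.65e-5) = 4.58.

4.58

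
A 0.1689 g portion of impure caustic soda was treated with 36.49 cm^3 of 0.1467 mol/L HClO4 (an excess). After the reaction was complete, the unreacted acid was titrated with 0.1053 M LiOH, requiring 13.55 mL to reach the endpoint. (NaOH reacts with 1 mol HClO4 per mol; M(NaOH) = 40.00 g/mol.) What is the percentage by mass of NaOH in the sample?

93.0%

Total n(HClO4) added = 0.1467 x 0.03649 = 0.005353 mol.
n(LiOH) used = 0.1053 x 0.01355 = 0.001427 mol, which equals the excess n(HClO4).
So n(HClO4) consumed by the sample = 0.005353 - 0.001427 = 0.003926 mol.
n(NaOH) = 0.003926 / 1 = 0.003926 mol.
mass NaOH = 0.003926 x 40.00 = 0.1571 g, so %NaOH = 0.1571/0.1689 x 100 = 93.0%.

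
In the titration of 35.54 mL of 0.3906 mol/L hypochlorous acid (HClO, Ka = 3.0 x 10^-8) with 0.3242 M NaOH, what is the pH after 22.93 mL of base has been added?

Initial n(HClO) = 0.3906 x 0.03554 = 0.01388 mol.
n(NaOH) added = 0.3242 x 0.02293 = 0.007434 mol, converting that many moles of HClO to ClO-.
Remaining n(HClO) = 0.006448 mol; n(ClO-) = 0.007434 mol.
By Henderson-Hasselbalch, pH = pKa + log([A^-]/[HA]) = 7.52 + log(0.007434/0.006448) = 7.52 + (+0.06) = 7.58.

7.58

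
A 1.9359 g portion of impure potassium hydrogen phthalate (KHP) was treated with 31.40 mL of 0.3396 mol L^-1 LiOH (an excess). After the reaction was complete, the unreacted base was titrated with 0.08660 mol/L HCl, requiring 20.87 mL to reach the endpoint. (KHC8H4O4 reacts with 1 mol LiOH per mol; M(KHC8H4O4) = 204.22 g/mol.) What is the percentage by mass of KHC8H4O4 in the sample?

93.4%

Total n(LiOH) added = 0.3396 x 0.03140 = 0.01066 mol.
n(HCl) used = 0.08660 x 0.02087 = 0.001807 mol, which equals the excess n(LiOH).
So n(LiOH) consumed by the sample = 0.01066 - 0.001807 = 0.008856 mol.
n(KHC8H4O4) = 0.008856 / 1 = 0.008856 mol.
mass KHC8H4O4 = 0.008856 x 204.22 = 1.809 g, so %KHC8H4O4 = 1.809/1.9359 x 100 = 93.4%.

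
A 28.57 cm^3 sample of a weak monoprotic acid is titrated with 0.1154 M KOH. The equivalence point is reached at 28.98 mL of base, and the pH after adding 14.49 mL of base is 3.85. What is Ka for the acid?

14.49 mL is half of the equivalence volume, so this is the half-equivalence point where [HA] = [A^-].
At half-equivalence pH = pKa, so pKa = 3.85.
Ka = 10^(-3.85) = 1.4 x 10^-4.

1.4 x 10^-4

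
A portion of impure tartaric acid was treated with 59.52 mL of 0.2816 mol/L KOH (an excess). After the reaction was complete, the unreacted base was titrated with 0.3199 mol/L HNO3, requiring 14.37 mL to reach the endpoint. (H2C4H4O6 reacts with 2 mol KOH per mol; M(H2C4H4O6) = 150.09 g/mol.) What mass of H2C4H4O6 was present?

Total n(KOH) added = 0.2816 x 0.05952 = 0.01676 mol.
n(HNO3) used = 0.3199 x 0.01437 = 0.004597 mol, which equals the excess n(KOH).
So n(KOH) consumed by the sample = 0.01676 - 0.004597 = 0.01216 mol.
n(H2C4H4O6) = 0.01216 / 2 = 0.006082 mol.
mass = 0.006082 mol x 150.09 g/mol = 0.913 g.

0.913 g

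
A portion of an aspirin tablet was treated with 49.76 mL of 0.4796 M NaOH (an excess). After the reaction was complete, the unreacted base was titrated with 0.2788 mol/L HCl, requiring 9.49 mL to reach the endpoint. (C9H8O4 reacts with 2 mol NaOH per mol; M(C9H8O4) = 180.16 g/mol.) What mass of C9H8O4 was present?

Total n(NaOH) added = 0.4796 x 0.04976 = 0.02386 mol.
n(HCl) used = 0.2788 x 0.009490 = 0.002646 mol, which equals the excess n(NaOH).
So n(NaOH) consumed by the sample = 0.02386 - 0.002646 = 0.02122 mol.
n(C9H8O4) = 0.02122 / 2 = 0.01061 mol.
mass = 0.01061 mol x 180.16 g/mol = 1.91 g.

1.91 g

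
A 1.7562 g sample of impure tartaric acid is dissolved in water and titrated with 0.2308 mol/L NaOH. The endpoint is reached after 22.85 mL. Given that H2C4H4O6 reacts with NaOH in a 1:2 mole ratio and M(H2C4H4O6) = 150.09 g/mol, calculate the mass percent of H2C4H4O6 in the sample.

22.5%

n(NaOH) = 0.2308 x 0.02285 = 0.005274 mol.
n(H2C4H4O6) = 0.005274 / 2 = 0.002637 mol.
mass of H2C4H4O6 = 0.002637 x 150.09 = 0.3958 g.
% purity = 0.3958 / 1.7562 x 100 = 22.5%.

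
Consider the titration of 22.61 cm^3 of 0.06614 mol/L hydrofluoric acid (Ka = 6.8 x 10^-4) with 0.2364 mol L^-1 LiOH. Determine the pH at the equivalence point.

7.94

n(HF) = 0.06614 x 0.02261 = 0.001495 mol; V(LiOH) at equivalence = 0.001495/0.2364 = 0.006326 L.
At equivalence all the acid is converted to F-; total volume = 0.02261 + 0.006326 = 0.02894 L, so [F-] = 0.001495/0.02894 = 0.05168 M.
Kb = Kw/Ka = 1.0e-14 / 6.8 x 10^-4 = 1.47e-11.
[OH^-] = sqrt(Kb x [F-]) = sqrt(1.47e-11 x 0.05168) = 8.72e-7 M.
pOH = 6.06, so pH = 14.00 - 6.06 = 7.94.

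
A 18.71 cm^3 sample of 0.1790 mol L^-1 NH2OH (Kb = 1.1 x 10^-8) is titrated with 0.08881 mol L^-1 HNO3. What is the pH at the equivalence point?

n(NH2OH) = 0.1790 x 0.01871 = 0.003349 mol; V(HNO3) at equivalence = 0.003349/0.08881 = 0.03771 L.
At equivalence the base is fully converted to NH3OH+; total volume = 0.05642 L, so [NH3OH+] = 0.003349/0.05642 = 0.05936 M.
Ka(NH3OH+) = Kw/Kb = 1.0e-14 / 1.1 x 10^-8 = 9.09e-7.
[H^+] = sqrt(Ka x [NH3OH+]) = sqrt(9.09e-7 x 0.05936) = 0.000232 M.
pH = -log(0.000232) = 3.63.

3.63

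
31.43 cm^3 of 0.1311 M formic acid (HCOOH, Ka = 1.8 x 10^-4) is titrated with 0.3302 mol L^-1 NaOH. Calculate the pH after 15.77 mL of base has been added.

n(acid) = 0.1311 x 0.03143 = 0.004120 mol; n(NaOH) added = 0.3302 x 0.01577 = 0.005207 mol.
Base is in excess by 0.005207 - 0.004120 = 0.001087 mol in a total volume of 0.04720 L.
[OH^-] = 0.001087/0.04720 = 0.02303 M, so pOH = 1.64 and pH = 14.00 - 1.64 = 12.36.

12.36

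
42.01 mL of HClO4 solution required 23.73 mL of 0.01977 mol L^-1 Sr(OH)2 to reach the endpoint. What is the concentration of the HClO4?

0.0223 M

n(Sr(OH)2) delivered = 0.01977 x 0.02373 = 0.0004691 mol.
The reaction is 2 HClO4 + 1 Sr(OH)2, so n(HClO4) = 0.0004691 x 2/1 = 0.0009383 mol.
[HClO4] = 0.0009383 mol / 0.04201 L = 0.0223 M.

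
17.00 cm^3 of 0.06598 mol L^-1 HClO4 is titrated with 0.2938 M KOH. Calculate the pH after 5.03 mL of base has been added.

12.21

n(acid) = 0.06598 x 0.01700 = 0.001122 mol; n(KOH) added = 0.2938 x 0.005030 = 0.001478 mol.
Base is in excess by 0.001478 - 0.001122 = 0.0003562 mol in a total volume of 0.02203 L.
[OH^-] = 0.0003562/0.02203 = 0.01617 M, so pOH = 1.79 and pH = 14.00 - 1.79 = 12.21.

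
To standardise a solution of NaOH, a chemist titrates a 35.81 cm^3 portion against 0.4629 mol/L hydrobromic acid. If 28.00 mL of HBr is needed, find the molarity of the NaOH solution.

n(HBr) delivered = 0.4629 x 0.02800 = 0.01296 mol.
For a 1:1 reaction, n(NaOH) = 0.01296 mol.
[NaOH] = 0.01296 mol / 0.03581 L = 0.362 M.

0.362 M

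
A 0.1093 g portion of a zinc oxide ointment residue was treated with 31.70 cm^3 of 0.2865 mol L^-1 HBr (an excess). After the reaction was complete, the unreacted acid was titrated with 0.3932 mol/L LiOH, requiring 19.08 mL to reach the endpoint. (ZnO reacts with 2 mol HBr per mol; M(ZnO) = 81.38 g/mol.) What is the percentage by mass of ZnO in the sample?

58.8%

Total n(HBr) added = 0.2865 x 0.03170 = 0.009082 mol.
n(LiOH) used = 0.3932 x 0.01908 = 0.007502 mol, which equals the excess n(HBr).
So n(HBr) consumed by the sample = 0.009082 - 0.007502 = 0.001580 mol.
n(ZnO) = 0.001580 / 2 = 0.0007899 mol.
mass ZnO = 0.0007899 x 81.38 = 0.06428 g, so %ZnO = 0.06428/0.1093 x 100 = 58.8%.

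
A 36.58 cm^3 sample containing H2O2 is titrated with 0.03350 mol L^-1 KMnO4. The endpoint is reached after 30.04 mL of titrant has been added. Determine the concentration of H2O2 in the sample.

n(KMnO4) = 0.03350 x 0.03004 = 0.001006 mol.
From the balanced equation, 2 mol KMnO4 reacts with 5 mol H2O2, so n(H2O2) = 0.001006 x 5/2 = 0.002516 mol.
[H2O2] = 0.002516 / 0.03658 L = 0.0688 M.

0.0688 M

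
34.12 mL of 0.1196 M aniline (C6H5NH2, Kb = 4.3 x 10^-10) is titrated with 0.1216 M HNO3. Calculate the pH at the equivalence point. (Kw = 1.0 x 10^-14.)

2.93

n(C6H5NH2) = 0.1196 x 0.03412 = 0.004081 mol; V(HNO3) at equivalence = 0.004081/0.1216 = 0.03356 L.
At equivalence the base is fully converted to C6H5NH3+; total volume = 0.06768 L, so [C6H5NH3+] = 0.004081/0.06768 = 0.06030 M.
Ka(C6H5NH3+) = Kw/Kb = 1.0e-14 / 4.3 x 10^-10 = 2.33e-5.
[H^+] = sqrt(Ka x [C6H5NH3+]) = sqrt(2.33e-5 x 0.06030) = 0.00118 M.
pH = -log(0.00118) = 2.93.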